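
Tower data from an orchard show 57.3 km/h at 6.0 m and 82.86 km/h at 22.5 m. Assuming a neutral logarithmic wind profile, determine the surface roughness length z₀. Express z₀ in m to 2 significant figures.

Log law: V(z) ∝ ln(z/z₀). With r = V₁/V₂ = 57.3/82.86 = 0.69153,
r · ln(z₂/z₀) = ln(z₁/z₀) ⇒ ln z₀ = (ln z₁ − r·ln z₂)/(1 − r)
ln z₀ = (1.79176 − 0.69153×3.11352) / 0.30847 = -1.1713
z₀ = exp(-1.1713) = 0.3100 m

z₀ ≈ 0.31 m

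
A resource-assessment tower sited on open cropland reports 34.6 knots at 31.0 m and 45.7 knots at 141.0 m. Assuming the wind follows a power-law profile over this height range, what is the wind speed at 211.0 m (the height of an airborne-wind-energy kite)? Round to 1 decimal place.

First find α: α = ln(V₂/V₁)/ln(z₂/z₁) = ln(45.7/34.6)/ln(141.0/31.0) = 0.27824/1.51477 = 0.1837
Extrapolate from 141.0 m to 211.0 m: V₃ = 45.7 × (211.0/141.0)^0.1837 = 45.7 × 1.0769 = 49.2122 knots

49.2 knots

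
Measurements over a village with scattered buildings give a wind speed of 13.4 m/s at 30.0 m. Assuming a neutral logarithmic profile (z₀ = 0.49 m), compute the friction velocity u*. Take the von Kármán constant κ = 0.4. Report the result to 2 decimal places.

Log law: V(z) = (u*/κ) · ln(z/z₀) ⇒ u* = κ · V / ln(z/z₀)
u* = 0.4 × 13.4 / ln(30.0/0.49) = 0.4 × 13.4 / 4.1145
   = 5.3600 / 4.1145 = 1.3027 m/s

u* ≈ 1.30 m/s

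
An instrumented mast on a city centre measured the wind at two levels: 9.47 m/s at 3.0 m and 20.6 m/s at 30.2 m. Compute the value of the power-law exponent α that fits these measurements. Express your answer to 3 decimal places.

α ≈ 0.337

Power law: V₂/V₁ = (z₂/z₁)^α ⇒ α = ln(V₂/V₁) / ln(z₂/z₁)
α = ln(20.6/9.47) / ln(30.2/3.0) = ln(2.1753) / ln(10.0667)
  = 0.77716 / 2.30923 = 0.33655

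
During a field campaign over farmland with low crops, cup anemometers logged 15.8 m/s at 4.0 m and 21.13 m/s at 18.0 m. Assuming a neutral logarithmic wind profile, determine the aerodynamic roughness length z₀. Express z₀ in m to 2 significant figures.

Log law: V(z) ∝ ln(z/z₀). With r = V₁/V₂ = 15.8/21.13 = 0.74775,
r · ln(z₂/z₀) = ln(z₁/z₀) ⇒ ln z₀ = (ln z₁ − r·ln z₂)/(1 − r)
ln z₀ = (1.38629 − 0.74775×2.89037) / 0.25225 = -3.0723
z₀ = exp(-3.0723) = 0.04631 m

z₀ ≈ 0.046 m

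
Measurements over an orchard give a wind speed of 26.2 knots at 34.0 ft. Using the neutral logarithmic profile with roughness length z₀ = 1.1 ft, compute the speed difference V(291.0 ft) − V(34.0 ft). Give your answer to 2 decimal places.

16.39 knots

Log law: V₂ = V₁ · ln(z₂/z₀)/ln(z₁/z₀) = 26.2 × 5.5780/3.4311 = 42.5945 knots
ΔV = 42.5945 − 26.2 = 16.3945 knots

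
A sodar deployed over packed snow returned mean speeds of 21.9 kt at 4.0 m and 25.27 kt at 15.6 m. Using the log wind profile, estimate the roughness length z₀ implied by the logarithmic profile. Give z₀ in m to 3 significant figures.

Log law: V(z) ∝ ln(z/z₀). With r = V₁/V₂ = 21.9/25.27 = 0.86664,
r · ln(z₂/z₀) = ln(z₁/z₀) ⇒ ln z₀ = (ln z₁ − r·ln z₂)/(1 − r)
ln z₀ = (1.38629 − 0.86664×2.74727) / 0.13336 = -7.4580
z₀ = exp(-7.4580) = 0.0005768 m

z₀ ≈ 0.000577 m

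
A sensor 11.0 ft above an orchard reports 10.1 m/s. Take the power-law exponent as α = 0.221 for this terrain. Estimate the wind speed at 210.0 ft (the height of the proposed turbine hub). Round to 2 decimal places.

Power-law profile: V₂ = V₁ · (z₂/z₁)^α
V₂ = 10.1 × (210.0/11.0)^0.221 = 10.1 × (19.0909)^0.221
    = 10.1 × 1.9189 = 19.3814 m/s

19.38 m/s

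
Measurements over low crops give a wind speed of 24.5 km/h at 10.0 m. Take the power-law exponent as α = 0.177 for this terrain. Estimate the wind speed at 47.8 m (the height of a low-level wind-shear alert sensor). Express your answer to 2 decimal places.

32.32 km/h

Power-law profile: V₂ = V₁ · (z₂/z₁)^α
V₂ = 24.5 × (47.8/10.0)^0.177 = 24.5 × (4.7800)^0.177
    = 24.5 × 1.3190 = 32.3165 km/h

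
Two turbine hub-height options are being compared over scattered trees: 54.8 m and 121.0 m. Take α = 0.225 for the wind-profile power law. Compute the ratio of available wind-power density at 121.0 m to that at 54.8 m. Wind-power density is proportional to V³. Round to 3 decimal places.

1.707

Speed ratio: V_B/V_A = (z_B/z_A)^α = (121.0/54.8)^0.225 = (2.2080)^0.225 = 1.19509
Power-density ratio: P_B/P_A = (V_B/V_A)³ = (1.19509)³ = 1.70688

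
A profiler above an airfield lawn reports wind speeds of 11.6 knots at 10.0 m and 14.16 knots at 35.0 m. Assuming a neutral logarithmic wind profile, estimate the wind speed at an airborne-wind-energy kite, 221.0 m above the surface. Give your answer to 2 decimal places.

Log law: V ∝ ln(z/z₀). From the pair, with r = V₁/V₂ = 0.81921,
ln z₀ = (ln z₁ − r·ln z₂)/(1 − r) = (2.3026 − 0.81921×3.5553)/0.18079 = -3.3740 → z₀ = 0.03425 m
V₃ = V₁ · ln(z₃/z₀)/ln(z₁/z₀) = 11.6 × 8.7722/5.6766 = 17.9258 knots

17.93 knots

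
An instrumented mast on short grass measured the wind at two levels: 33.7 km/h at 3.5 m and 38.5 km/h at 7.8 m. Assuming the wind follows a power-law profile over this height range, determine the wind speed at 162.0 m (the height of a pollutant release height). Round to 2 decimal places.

63.73 km/h

First find α: α = ln(V₂/V₁)/ln(z₂/z₁) = ln(38.5/33.7)/ln(7.8/3.5) = 0.13316/0.80136 = 0.1662
Extrapolate from 7.8 m to 162.0 m: V₃ = 38.5 × (162.0/7.8)^0.1662 = 38.5 × 1.6554 = 63.7344 km/h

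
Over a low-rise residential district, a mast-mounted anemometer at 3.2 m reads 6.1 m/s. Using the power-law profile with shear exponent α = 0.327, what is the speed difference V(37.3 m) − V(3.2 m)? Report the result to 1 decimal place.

7.5 m/s

Power law: V₂ = V₁ · (z₂/z₁)^α = 6.1 × (11.6562)^0.327 = 13.6174 m/s
ΔV = 13.6174 − 6.1 = 7.5174 m/s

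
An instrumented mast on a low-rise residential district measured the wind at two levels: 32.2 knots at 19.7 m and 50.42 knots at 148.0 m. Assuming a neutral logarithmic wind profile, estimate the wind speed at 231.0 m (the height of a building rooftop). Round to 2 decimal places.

Log law: V ∝ ln(z/z₀). From the pair, with r = V₁/V₂ = 0.63864,
ln z₀ = (ln z₁ − r·ln z₂)/(1 − r) = (2.9806 − 0.63864×4.9972)/0.36136 = -0.5833 → z₀ = 0.5581 m
V₃ = V₁ · ln(z₃/z₀)/ln(z₁/z₀) = 32.2 × 6.0257/3.5639 = 54.4424 knots

54.44 knots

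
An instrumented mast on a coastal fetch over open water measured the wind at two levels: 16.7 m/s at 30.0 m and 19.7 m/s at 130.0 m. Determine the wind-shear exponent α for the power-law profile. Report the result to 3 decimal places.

α ≈ 0.113

Power law: V₂/V₁ = (z₂/z₁)^α ⇒ α = ln(V₂/V₁) / ln(z₂/z₁)
α = ln(19.7/16.7) / ln(130.0/30.0) = ln(1.1796) / ln(4.3333)
  = 0.16521 / 1.46634 = 0.11267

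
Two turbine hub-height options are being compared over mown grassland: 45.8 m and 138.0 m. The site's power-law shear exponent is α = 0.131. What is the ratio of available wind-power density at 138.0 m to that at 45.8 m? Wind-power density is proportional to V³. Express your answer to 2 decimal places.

1.54

Speed ratio: V_B/V_A = (z_B/z_A)^α = (138.0/45.8)^0.131 = (3.0131)^0.131 = 1.15545
Power-density ratio: P_B/P_A = (V_B/V_A)³ = (1.15545)³ = 1.54260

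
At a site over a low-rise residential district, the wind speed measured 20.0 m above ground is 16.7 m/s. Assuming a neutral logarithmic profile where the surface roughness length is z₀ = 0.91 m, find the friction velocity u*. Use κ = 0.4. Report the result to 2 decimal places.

u* ≈ 2.16 m/s

Log law: V(z) = (u*/κ) · ln(z/z₀) ⇒ u* = κ · V / ln(z/z₀)
u* = 0.4 × 16.7 / ln(20.0/0.91) = 0.4 × 16.7 / 3.0900
   = 6.6800 / 3.0900 = 2.1618 m/s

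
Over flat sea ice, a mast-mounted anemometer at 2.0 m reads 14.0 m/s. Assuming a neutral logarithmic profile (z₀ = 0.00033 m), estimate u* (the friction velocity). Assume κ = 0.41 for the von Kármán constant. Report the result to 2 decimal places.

Log law: V(z) = (u*/κ) · ln(z/z₀) ⇒ u* = κ · V / ln(z/z₀)
u* = 0.41 × 14.0 / ln(2.0/0.00033) = 0.41 × 14.0 / 8.7096
   = 5.7400 / 8.7096 = 0.6590 m/s

u* ≈ 0.66 m/s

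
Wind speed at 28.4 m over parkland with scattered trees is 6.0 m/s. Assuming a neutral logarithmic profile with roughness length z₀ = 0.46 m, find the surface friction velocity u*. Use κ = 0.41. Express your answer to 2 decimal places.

Log law: V(z) = (u*/κ) · ln(z/z₀) ⇒ u* = κ · V / ln(z/z₀)
u* = 0.41 × 6.0 / ln(28.4/0.46) = 0.41 × 6.0 / 4.1229
   = 2.4600 / 4.1229 = 0.5967 m/s

u* ≈ 0.60 m/s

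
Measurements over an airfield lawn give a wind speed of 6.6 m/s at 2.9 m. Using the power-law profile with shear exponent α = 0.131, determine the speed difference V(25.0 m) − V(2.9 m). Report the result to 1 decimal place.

2.2 m/s

Power law: V₂ = V₁ · (z₂/z₁)^α = 6.6 × (8.6207)^0.131 = 8.7519 m/s
ΔV = 8.7519 − 6.6 = 2.1519 m/s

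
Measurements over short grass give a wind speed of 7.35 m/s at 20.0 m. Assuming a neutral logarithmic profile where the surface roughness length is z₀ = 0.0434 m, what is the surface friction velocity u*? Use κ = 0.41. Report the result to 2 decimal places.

u* ≈ 0.49 m/s

Log law: V(z) = (u*/κ) · ln(z/z₀) ⇒ u* = κ · V / ln(z/z₀)
u* = 0.41 × 7.35 / ln(20.0/0.0434) = 0.41 × 7.35 / 6.1330
   = 3.0135 / 6.1330 = 0.4914 m/s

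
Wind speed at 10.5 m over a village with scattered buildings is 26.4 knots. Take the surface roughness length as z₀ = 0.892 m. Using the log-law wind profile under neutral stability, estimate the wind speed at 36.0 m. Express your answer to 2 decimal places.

39.59 knots

Log law: V(z) ∝ ln(z/z₀), so V₂/V₁ = ln(z₂/z₀) / ln(z₁/z₀).
ln(36.0/0.892) = 3.6978, ln(10.5/0.892) = 2.4657
V₂ = 26.4 × 3.6978/2.4657 = 26.4 × 1.4997 = 39.5926 knots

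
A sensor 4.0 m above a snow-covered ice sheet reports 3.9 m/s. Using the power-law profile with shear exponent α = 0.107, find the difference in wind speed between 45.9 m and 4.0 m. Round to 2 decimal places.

Power law: V₂ = V₁ · (z₂/z₁)^α = 3.9 × (11.4750)^0.107 = 5.0636 m/s
ΔV = 5.0636 − 3.9 = 1.1636 m/s

1.16 m/s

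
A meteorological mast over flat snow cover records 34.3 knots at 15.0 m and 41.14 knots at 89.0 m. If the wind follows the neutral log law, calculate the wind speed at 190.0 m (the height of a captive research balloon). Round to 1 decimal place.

Log law: V ∝ ln(z/z₀). From the pair, with r = V₁/V₂ = 0.83374,
ln z₀ = (ln z₁ − r·ln z₂)/(1 − r) = (2.7081 − 0.83374×4.4886)/0.16626 = -6.2209 → z₀ = 0.001987 m
V₃ = V₁ · ln(z₃/z₀)/ln(z₁/z₀) = 34.3 × 11.4679/8.9290 = 44.0533 knots

44.1 knots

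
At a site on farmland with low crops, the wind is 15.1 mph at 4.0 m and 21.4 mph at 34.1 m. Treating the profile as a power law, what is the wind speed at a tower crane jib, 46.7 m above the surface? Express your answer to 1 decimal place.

22.5 mph

First find α: α = ln(V₂/V₁)/ln(z₂/z₁) = ln(21.4/15.1)/ln(34.1/4.0) = 0.34870/2.14300 = 0.1627
Extrapolate from 34.1 m to 46.7 m: V₃ = 21.4 × (46.7/34.1)^0.1627 = 21.4 × 1.0525 = 22.5234 mph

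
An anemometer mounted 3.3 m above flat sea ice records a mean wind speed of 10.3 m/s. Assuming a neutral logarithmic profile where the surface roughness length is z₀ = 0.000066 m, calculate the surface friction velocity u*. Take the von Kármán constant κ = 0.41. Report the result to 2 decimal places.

Log law: V(z) = (u*/κ) · ln(z/z₀) ⇒ u* = κ · V / ln(z/z₀)
u* = 0.41 × 10.3 / ln(3.3/0.000066) = 0.41 × 10.3 / 10.8198
   = 4.2230 / 10.8198 = 0.3903 m/s

u* ≈ 0.39 m/s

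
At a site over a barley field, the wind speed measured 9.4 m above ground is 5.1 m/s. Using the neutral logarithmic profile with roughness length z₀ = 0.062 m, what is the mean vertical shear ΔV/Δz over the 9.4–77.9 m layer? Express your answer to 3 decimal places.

Log law: V₂ = V₁ · ln(z₂/z₀)/ln(z₁/z₀) = 5.1 × 7.1360/5.0213 = 7.2478 m/s
ΔV/Δz = (7.2478 − 5.1)/(77.9 − 9.4) = 2.1478/68.5000 = 0.03136 m/s/m

0.031 m/s/m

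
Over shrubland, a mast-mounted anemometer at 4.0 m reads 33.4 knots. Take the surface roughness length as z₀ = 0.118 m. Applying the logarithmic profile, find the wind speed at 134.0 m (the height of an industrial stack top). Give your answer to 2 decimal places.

66.69 knots

Log law: V(z) ∝ ln(z/z₀), so V₂/V₁ = ln(z₂/z₀) / ln(z₁/z₀).
ln(134.0/0.118) = 7.0349, ln(4.0/0.118) = 3.5234
V₂ = 33.4 × 7.0349/3.5234 = 33.4 × 1.9966 = 66.6880 knots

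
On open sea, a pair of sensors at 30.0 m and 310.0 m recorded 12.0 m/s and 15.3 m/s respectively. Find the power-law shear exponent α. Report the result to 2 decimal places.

Power law: V₂/V₁ = (z₂/z₁)^α ⇒ α = ln(V₂/V₁) / ln(z₂/z₁)
α = ln(15.3/12.0) / ln(310.0/30.0) = ln(1.2750) / ln(10.3333)
  = 0.24295 / 2.33537 = 0.10403

α ≈ 0.10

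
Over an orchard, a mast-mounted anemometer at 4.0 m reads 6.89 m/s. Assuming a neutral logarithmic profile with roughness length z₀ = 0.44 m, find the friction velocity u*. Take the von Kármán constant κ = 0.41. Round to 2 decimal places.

u* ≈ 1.28 m/s

Log law: V(z) = (u*/κ) · ln(z/z₀) ⇒ u* = κ · V / ln(z/z₀)
u* = 0.41 × 6.89 / ln(4.0/0.44) = 0.41 × 6.89 / 2.2073
   = 2.8249 / 2.2073 = 1.2798 m/s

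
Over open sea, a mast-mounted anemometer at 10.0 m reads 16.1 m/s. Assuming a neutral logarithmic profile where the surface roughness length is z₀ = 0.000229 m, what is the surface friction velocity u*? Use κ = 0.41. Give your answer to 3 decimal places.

u* ≈ 0.618 m/s

Log law: V(z) = (u*/κ) · ln(z/z₀) ⇒ u* = κ · V / ln(z/z₀)
u* = 0.41 × 16.1 / ln(10.0/0.000229) = 0.41 × 16.1 / 10.6844
   = 6.6010 / 10.6844 = 0.6178 m/s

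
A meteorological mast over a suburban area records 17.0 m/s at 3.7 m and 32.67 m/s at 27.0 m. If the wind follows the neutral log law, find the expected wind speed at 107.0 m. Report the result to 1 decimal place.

Log law: V ∝ ln(z/z₀). From the pair, with r = V₁/V₂ = 0.52036,
ln z₀ = (ln z₁ − r·ln z₂)/(1 − r) = (1.3083 − 0.52036×3.2958)/0.47964 = -0.8479 → z₀ = 0.4283 m
V₃ = V₁ · ln(z₃/z₀)/ln(z₁/z₀) = 17.0 × 5.5207/2.1562 = 43.5266 m/s

43.5 m/s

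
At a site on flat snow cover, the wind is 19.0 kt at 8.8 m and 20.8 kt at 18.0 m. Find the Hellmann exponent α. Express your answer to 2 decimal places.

Power law: V₂/V₁ = (z₂/z₁)^α ⇒ α = ln(V₂/V₁) / ln(z₂/z₁)
α = ln(20.8/19.0) / ln(18.0/8.8) = ln(1.0947) / ln(2.0455)
  = 0.09051 / 0.71562 = 0.12648

α ≈ 0.13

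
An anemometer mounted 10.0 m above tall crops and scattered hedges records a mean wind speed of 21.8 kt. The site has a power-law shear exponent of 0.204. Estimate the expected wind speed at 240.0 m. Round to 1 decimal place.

Power-law profile: V₂ = V₁ · (z₂/z₁)^α
V₂ = 21.8 × (240.0/10.0)^0.204 = 21.8 × (24.0000)^0.204
    = 21.8 × 1.9123 = 41.6888 kt

41.7 kt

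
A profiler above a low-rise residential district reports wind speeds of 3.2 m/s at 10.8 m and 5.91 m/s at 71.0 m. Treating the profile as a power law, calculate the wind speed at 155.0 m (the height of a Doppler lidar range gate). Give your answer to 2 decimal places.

7.62 m/s

First find α: α = ln(V₂/V₁)/ln(z₂/z₁) = ln(5.91/3.2)/ln(71.0/10.8) = 0.61350/1.88313 = 0.3258
Extrapolate from 71.0 m to 155.0 m: V₃ = 5.91 × (155.0/71.0)^0.3258 = 5.91 × 1.2896 = 7.6217 m/s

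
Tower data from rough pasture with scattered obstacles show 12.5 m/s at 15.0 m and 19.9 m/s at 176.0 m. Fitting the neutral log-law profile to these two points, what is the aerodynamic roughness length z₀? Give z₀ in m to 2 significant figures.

z₀ ≈ 0.23 m

Log law: V(z) ∝ ln(z/z₀). With r = V₁/V₂ = 12.5/19.9 = 0.62814,
r · ln(z₂/z₀) = ln(z₁/z₀) ⇒ ln z₀ = (ln z₁ − r·ln z₂)/(1 − r)
ln z₀ = (2.70805 − 0.62814×5.17048) / 0.37186 = -1.4515
z₀ = exp(-1.4515) = 0.2342 m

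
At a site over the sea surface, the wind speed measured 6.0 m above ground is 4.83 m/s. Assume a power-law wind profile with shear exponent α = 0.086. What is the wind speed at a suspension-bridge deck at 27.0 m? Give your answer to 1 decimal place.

Power-law profile: V₂ = V₁ · (z₂/z₁)^α
V₂ = 4.83 × (27.0/6.0)^0.086 = 4.83 × (4.5000)^0.086
    = 4.83 × 1.1381 = 5.4970 m/s

5.5 m/s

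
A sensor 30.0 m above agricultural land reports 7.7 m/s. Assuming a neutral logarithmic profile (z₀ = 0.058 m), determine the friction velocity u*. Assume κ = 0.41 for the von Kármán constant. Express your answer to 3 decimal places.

u* ≈ 0.505 m/s

Log law: V(z) = (u*/κ) · ln(z/z₀) ⇒ u* = κ · V / ln(z/z₀)
u* = 0.41 × 7.7 / ln(30.0/0.058) = 0.41 × 7.7 / 6.2485
   = 3.1570 / 6.2485 = 0.5052 m/s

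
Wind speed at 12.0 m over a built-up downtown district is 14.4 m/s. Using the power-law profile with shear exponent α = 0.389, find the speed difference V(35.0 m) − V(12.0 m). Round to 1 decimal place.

7.4 m/s

Power law: V₂ = V₁ · (z₂/z₁)^α = 14.4 × (2.9167)^0.389 = 21.8375 m/s
ΔV = 21.8375 − 14.4 = 7.4375 m/s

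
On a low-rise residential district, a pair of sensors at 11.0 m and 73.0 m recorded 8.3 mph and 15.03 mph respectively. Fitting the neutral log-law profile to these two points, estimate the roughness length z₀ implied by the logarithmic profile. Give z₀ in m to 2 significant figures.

z₀ ≈ 1.1 m

Log law: V(z) ∝ ln(z/z₀). With r = V₁/V₂ = 8.3/15.03 = 0.55223,
r · ln(z₂/z₀) = ln(z₁/z₀) ⇒ ln z₀ = (ln z₁ − r·ln z₂)/(1 − r)
ln z₀ = (2.39790 − 0.55223×4.29046) / 0.44777 = 0.0638
z₀ = exp(0.0638) = 1.066 m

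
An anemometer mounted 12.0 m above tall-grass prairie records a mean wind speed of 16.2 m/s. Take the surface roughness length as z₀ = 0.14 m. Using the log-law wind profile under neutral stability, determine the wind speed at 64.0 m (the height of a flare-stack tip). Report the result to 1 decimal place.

Log law: V(z) ∝ ln(z/z₀), so V₂/V₁ = ln(z₂/z₀) / ln(z₁/z₀).
ln(64.0/0.14) = 6.1250, ln(12.0/0.14) = 4.4510
V₂ = 16.2 × 6.1250/4.4510 = 16.2 × 1.3761 = 22.2926 m/s

22.3 m/s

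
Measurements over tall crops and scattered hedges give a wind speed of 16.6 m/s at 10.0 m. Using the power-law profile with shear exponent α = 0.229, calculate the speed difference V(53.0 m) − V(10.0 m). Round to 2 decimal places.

Power law: V₂ = V₁ · (z₂/z₁)^α = 16.6 × (5.3000)^0.229 = 24.3202 m/s
ΔV = 24.3202 − 16.6 = 7.7202 m/s

7.72 m/s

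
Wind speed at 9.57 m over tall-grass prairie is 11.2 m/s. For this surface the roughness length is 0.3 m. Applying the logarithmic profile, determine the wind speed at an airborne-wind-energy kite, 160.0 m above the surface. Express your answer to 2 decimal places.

20.31 m/s

Log law: V(z) ∝ ln(z/z₀), so V₂/V₁ = ln(z₂/z₀) / ln(z₁/z₀).
ln(160.0/0.3) = 6.2791, ln(9.57/0.3) = 3.4626
V₂ = 11.2 × 6.2791/3.4626 = 11.2 × 1.8134 = 20.3103 m/s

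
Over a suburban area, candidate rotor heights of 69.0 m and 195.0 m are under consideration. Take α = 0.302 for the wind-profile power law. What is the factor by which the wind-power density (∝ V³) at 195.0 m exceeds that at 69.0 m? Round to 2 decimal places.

2.56

Speed ratio: V_B/V_A = (z_B/z_A)^α = (195.0/69.0)^0.302 = (2.8261)^0.302 = 1.36854
Power-density ratio: P_B/P_A = (V_B/V_A)³ = (1.36854)³ = 2.56315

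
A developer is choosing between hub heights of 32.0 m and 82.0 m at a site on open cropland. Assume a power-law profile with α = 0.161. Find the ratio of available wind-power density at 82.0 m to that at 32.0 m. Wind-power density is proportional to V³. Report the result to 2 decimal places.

Speed ratio: V_B/V_A = (z_B/z_A)^α = (82.0/32.0)^0.161 = (2.5625)^0.161 = 1.16358
Power-density ratio: P_B/P_A = (V_B/V_A)³ = (1.16358)³ = 1.57538

1.58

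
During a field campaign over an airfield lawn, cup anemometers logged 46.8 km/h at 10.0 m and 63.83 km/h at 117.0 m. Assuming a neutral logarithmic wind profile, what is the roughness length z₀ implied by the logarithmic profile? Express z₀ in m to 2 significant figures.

Log law: V(z) ∝ ln(z/z₀). With r = V₁/V₂ = 46.8/63.83 = 0.73320,
r · ln(z₂/z₀) = ln(z₁/z₀) ⇒ ln z₀ = (ln z₁ − r·ln z₂)/(1 − r)
ln z₀ = (2.30259 − 0.73320×4.76217) / 0.26680 = -4.4566
z₀ = exp(-4.4566) = 0.01160 m

z₀ ≈ 0.012 m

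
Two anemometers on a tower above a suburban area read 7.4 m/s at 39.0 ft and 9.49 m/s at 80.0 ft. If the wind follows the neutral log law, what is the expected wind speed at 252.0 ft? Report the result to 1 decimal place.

12.8 m/s

Log law: V ∝ ln(z/z₀). From the pair, with r = V₁/V₂ = 0.77977,
ln z₀ = (ln z₁ − r·ln z₂)/(1 − r) = (3.6636 − 0.77977×4.3820)/0.22023 = 1.1197 → z₀ = 3.064 ft
V₃ = V₁ · ln(z₃/z₀)/ln(z₁/z₀) = 7.4 × 4.4097/2.5438 = 12.8278 m/s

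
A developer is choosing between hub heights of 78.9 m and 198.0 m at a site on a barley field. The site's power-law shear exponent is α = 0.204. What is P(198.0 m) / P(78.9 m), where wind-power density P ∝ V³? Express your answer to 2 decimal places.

Speed ratio: V_B/V_A = (z_B/z_A)^α = (198.0/78.9)^0.204 = (2.5095)^0.204 = 1.20647
Power-density ratio: P_B/P_A = (V_B/V_A)³ = (1.20647)³ = 1.75609

1.76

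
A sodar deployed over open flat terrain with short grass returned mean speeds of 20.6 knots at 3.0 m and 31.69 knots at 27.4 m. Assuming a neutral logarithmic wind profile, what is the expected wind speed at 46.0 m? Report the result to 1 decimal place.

34.3 knots

Log law: V ∝ ln(z/z₀). From the pair, with r = V₁/V₂ = 0.65005,
ln z₀ = (ln z₁ − r·ln z₂)/(1 − r) = (1.0986 − 0.65005×3.3105)/0.34995 = -3.0101 → z₀ = 0.04929 m
V₃ = V₁ · ln(z₃/z₀)/ln(z₁/z₀) = 20.6 × 6.8388/4.1087 = 34.2876 knots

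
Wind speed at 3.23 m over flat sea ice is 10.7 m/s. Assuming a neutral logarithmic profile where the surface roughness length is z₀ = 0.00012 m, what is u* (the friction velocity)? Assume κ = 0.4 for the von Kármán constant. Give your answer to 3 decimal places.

Log law: V(z) = (u*/κ) · ln(z/z₀) ⇒ u* = κ · V / ln(z/z₀)
u* = 0.4 × 10.7 / ln(3.23/0.00012) = 0.4 × 10.7 / 10.2005
   = 4.2800 / 10.2005 = 0.4196 m/s

u* ≈ 0.420 m/s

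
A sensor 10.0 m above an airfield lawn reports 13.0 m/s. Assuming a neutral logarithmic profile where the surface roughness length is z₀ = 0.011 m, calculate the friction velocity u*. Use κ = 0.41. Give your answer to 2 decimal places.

Log law: V(z) = (u*/κ) · ln(z/z₀) ⇒ u* = κ · V / ln(z/z₀)
u* = 0.41 × 13.0 / ln(10.0/0.011) = 0.41 × 13.0 / 6.8124
   = 5.3300 / 6.8124 = 0.7824 m/s

u* ≈ 0.78 m/s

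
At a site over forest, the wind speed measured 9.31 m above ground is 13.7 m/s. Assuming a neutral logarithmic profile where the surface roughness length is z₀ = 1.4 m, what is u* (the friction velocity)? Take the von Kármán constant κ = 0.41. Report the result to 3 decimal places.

Log law: V(z) = (u*/κ) · ln(z/z₀) ⇒ u* = κ · V / ln(z/z₀)
u* = 0.41 × 13.7 / ln(9.31/1.4) = 0.41 × 13.7 / 1.8946
   = 5.6170 / 1.8946 = 2.9647 m/s

u* ≈ 2.965 m/s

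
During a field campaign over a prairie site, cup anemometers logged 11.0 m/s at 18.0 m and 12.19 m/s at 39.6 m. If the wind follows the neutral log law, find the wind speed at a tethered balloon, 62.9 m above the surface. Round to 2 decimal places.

12.89 m/s

Log law: V ∝ ln(z/z₀). From the pair, with r = V₁/V₂ = 0.90238,
ln z₀ = (ln z₁ − r·ln z₂)/(1 − r) = (2.8904 − 0.90238×3.6788)/0.09762 = -4.3979 → z₀ = 0.01230 m
V₃ = V₁ · ln(z₃/z₀)/ln(z₁/z₀) = 11.0 × 8.5394/7.2883 = 12.8884 m/s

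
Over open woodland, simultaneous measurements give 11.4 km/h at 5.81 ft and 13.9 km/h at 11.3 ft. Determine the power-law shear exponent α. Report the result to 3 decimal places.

α ≈ 0.298

Power law: V₂/V₁ = (z₂/z₁)^α ⇒ α = ln(V₂/V₁) / ln(z₂/z₁)
α = ln(13.9/11.4) / ln(11.3/5.81) = ln(1.2193) / ln(1.9449)
  = 0.19828 / 0.66522 = 0.29806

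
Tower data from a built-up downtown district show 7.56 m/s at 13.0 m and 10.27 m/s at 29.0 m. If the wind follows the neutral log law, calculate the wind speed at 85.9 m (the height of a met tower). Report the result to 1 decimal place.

13.9 m/s

Log law: V ∝ ln(z/z₀). From the pair, with r = V₁/V₂ = 0.73612,
ln z₀ = (ln z₁ − r·ln z₂)/(1 − r) = (2.5649 − 0.73612×3.3673)/0.26388 = 0.3267 → z₀ = 1.386 m
V₃ = V₁ · ln(z₃/z₀)/ln(z₁/z₀) = 7.56 × 4.1265/2.2383 = 13.9377 m/s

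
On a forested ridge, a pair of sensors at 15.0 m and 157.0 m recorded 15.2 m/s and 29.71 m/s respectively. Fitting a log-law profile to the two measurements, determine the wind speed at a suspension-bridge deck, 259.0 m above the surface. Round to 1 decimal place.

Log law: V ∝ ln(z/z₀). From the pair, with r = V₁/V₂ = 0.51161,
ln z₀ = (ln z₁ − r·ln z₂)/(1 − r) = (2.7081 − 0.51161×5.0562)/0.48839 = 0.2482 → z₀ = 1.282 m
V₃ = V₁ · ln(z₃/z₀)/ln(z₁/z₀) = 15.2 × 5.3086/2.4599 = 32.8032 m/s

32.8 m/s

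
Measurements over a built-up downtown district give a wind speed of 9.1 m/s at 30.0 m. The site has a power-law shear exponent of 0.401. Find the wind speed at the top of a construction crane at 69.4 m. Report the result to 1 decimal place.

Power-law profile: V₂ = V₁ · (z₂/z₁)^α
V₂ = 9.1 × (69.4/30.0)^0.401 = 9.1 × (2.3133)^0.401
    = 9.1 × 1.3998 = 12.7380 m/s

12.7 m/s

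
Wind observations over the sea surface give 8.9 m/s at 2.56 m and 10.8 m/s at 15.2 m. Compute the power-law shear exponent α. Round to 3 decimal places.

Power law: V₂/V₁ = (z₂/z₁)^α ⇒ α = ln(V₂/V₁) / ln(z₂/z₁)
α = ln(10.8/8.9) / ln(15.2/2.56) = ln(1.2135) / ln(5.9375)
  = 0.19349 / 1.78129 = 0.10863

α ≈ 0.109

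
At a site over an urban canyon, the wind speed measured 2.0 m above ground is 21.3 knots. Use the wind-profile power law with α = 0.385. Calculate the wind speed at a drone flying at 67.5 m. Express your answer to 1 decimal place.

Power-law profile: V₂ = V₁ · (z₂/z₁)^α
V₂ = 21.3 × (67.5/2.0)^0.385 = 21.3 × (33.7500)^0.385
    = 21.3 × 3.8760 = 82.5591 knots

82.6 knots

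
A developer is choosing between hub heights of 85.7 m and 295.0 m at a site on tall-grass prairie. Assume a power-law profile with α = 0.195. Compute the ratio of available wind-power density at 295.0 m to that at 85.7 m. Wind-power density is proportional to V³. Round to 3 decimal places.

Speed ratio: V_B/V_A = (z_B/z_A)^α = (295.0/85.7)^0.195 = (3.4422)^0.195 = 1.27258
Power-density ratio: P_B/P_A = (V_B/V_A)³ = (1.27258)³ = 2.06088

2.061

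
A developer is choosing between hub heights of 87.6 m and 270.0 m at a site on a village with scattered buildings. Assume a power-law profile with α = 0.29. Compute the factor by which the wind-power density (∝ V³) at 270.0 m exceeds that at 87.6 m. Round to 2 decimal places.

Speed ratio: V_B/V_A = (z_B/z_A)^α = (270.0/87.6)^0.29 = (3.0822)^0.29 = 1.38602
Power-density ratio: P_B/P_A = (V_B/V_A)³ = (1.38602)³ = 2.66261

2.66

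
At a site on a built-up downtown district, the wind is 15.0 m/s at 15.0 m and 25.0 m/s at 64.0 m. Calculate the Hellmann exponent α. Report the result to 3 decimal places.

Power law: V₂/V₁ = (z₂/z₁)^α ⇒ α = ln(V₂/V₁) / ln(z₂/z₁)
α = ln(25.0/15.0) / ln(64.0/15.0) = ln(1.6667) / ln(4.2667)
  = 0.51083 / 1.45083 = 0.35209

α ≈ 0.352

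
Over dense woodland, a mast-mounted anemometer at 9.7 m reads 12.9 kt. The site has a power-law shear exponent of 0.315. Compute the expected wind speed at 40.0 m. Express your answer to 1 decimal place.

Power-law profile: V₂ = V₁ · (z₂/z₁)^α
V₂ = 12.9 × (40.0/9.7)^0.315 = 12.9 × (4.1237)^0.315
    = 12.9 × 1.5625 = 20.1561 kt

20.2 kt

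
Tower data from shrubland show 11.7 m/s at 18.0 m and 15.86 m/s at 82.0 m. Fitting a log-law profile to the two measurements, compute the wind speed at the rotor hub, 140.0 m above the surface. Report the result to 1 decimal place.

Log law: V ∝ ln(z/z₀). From the pair, with r = V₁/V₂ = 0.73770,
ln z₀ = (ln z₁ − r·ln z₂)/(1 − r) = (2.8904 − 0.73770×4.4067)/0.26230 = -1.3744 → z₀ = 0.2530 m
V₃ = V₁ · ln(z₃/z₀)/ln(z₁/z₀) = 11.7 × 6.3160/4.2647 = 17.3275 m/s

17.3 m/s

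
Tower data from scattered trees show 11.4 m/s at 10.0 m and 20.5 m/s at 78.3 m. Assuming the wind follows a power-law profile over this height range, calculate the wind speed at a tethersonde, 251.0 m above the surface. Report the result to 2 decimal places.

First find α: α = ln(V₂/V₁)/ln(z₂/z₁) = ln(20.5/11.4)/ln(78.3/10.0) = 0.58681/2.05796 = 0.2851
Extrapolate from 78.3 m to 251.0 m: V₃ = 20.5 × (251.0/78.3)^0.2851 = 20.5 × 1.3940 = 28.5766 m/s

28.58 m/s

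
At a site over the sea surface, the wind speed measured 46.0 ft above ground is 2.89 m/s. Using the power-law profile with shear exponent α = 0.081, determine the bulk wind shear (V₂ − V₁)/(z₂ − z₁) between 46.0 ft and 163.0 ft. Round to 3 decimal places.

0.003 m/s/ft

Power law: V₂ = V₁ · (z₂/z₁)^α = 2.89 × (3.5435)^0.081 = 3.2019 m/s
ΔV/Δz = (3.2019 − 2.89)/(163.0 − 46.0) = 0.3119/117.0000 = 0.00267 m/s/ft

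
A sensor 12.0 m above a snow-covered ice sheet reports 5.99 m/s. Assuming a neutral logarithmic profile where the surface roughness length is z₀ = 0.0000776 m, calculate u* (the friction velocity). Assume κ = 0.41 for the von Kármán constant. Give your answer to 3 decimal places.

u* ≈ 0.206 m/s

Log law: V(z) = (u*/κ) · ln(z/z₀) ⇒ u* = κ · V / ln(z/z₀)
u* = 0.41 × 5.99 / ln(12.0/0.0000776) = 0.41 × 5.99 / 11.9488
   = 2.4559 / 11.9488 = 0.2055 m/s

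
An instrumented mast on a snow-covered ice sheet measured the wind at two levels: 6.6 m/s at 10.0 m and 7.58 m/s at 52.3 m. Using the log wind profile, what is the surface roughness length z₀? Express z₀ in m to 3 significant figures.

Log law: V(z) ∝ ln(z/z₀). With r = V₁/V₂ = 6.6/7.58 = 0.87071,
r · ln(z₂/z₀) = ln(z₁/z₀) ⇒ ln z₀ = (ln z₁ − r·ln z₂)/(1 − r)
ln z₀ = (2.30259 − 0.87071×3.95700) / 0.12929 = -8.8394
z₀ = exp(-8.8394) = 0.0001449 m

z₀ ≈ 0.000145 m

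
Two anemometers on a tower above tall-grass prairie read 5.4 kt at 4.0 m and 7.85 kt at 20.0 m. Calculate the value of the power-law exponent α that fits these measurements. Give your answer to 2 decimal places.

Power law: V₂/V₁ = (z₂/z₁)^α ⇒ α = ln(V₂/V₁) / ln(z₂/z₁)
α = ln(7.85/5.4) / ln(20.0/4.0) = ln(1.4537) / ln(5.0000)
  = 0.37411 / 1.60944 = 0.23245

α ≈ 0.23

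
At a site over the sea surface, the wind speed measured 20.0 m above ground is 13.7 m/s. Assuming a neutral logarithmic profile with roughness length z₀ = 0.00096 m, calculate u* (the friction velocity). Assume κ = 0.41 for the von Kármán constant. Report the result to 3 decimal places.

Log law: V(z) = (u*/κ) · ln(z/z₀) ⇒ u* = κ · V / ln(z/z₀)
u* = 0.41 × 13.7 / ln(20.0/0.00096) = 0.41 × 13.7 / 9.9443
   = 5.6170 / 9.9443 = 0.5648 m/s

u* ≈ 0.565 m/s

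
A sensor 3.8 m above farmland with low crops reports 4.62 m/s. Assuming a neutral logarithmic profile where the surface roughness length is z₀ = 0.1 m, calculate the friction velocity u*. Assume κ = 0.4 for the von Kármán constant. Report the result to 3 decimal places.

Log law: V(z) = (u*/κ) · ln(z/z₀) ⇒ u* = κ · V / ln(z/z₀)
u* = 0.4 × 4.62 / ln(3.8/0.1) = 0.4 × 4.62 / 3.6376
   = 1.8480 / 3.6376 = 0.5080 m/s

u* ≈ 0.508 m/s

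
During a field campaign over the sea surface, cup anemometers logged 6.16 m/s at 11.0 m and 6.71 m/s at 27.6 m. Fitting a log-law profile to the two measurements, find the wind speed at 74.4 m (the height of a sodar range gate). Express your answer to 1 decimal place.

7.3 m/s

Log law: V ∝ ln(z/z₀). From the pair, with r = V₁/V₂ = 0.91803,
ln z₀ = (ln z₁ − r·ln z₂)/(1 − r) = (2.3979 − 0.91803×3.3178)/0.08197 = -7.9052 → z₀ = 0.0003688 m
V₃ = V₁ · ln(z₃/z₀)/ln(z₁/z₀) = 6.16 × 12.2147/10.3031 = 7.3029 m/s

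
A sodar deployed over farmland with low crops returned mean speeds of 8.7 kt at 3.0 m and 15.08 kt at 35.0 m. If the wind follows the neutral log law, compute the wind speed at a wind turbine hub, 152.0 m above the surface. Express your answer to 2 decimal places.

18.89 kt

Log law: V ∝ ln(z/z₀). From the pair, with r = V₁/V₂ = 0.57692,
ln z₀ = (ln z₁ − r·ln z₂)/(1 − r) = (1.0986 − 0.57692×3.5553)/0.42308 = -2.2515 → z₀ = 0.1052 m
V₃ = V₁ · ln(z₃/z₀)/ln(z₁/z₀) = 8.7 × 7.2754/3.3501 = 18.8937 kt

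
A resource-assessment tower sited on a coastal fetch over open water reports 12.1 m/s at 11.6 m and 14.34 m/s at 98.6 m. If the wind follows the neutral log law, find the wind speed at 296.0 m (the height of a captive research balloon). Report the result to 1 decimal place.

15.5 m/s

Log law: V ∝ ln(z/z₀). From the pair, with r = V₁/V₂ = 0.84379,
ln z₀ = (ln z₁ − r·ln z₂)/(1 − r) = (2.4510 − 0.84379×4.5911)/0.15621 = -9.1092 → z₀ = 0.0001106 m
V₃ = V₁ · ln(z₃/z₀)/ln(z₁/z₀) = 12.1 × 14.7995/11.5602 = 15.4906 m/s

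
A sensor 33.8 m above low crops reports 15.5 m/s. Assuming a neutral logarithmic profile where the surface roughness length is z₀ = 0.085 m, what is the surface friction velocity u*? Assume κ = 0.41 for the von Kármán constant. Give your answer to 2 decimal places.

u* ≈ 1.06 m/s

Log law: V(z) = (u*/κ) · ln(z/z₀) ⇒ u* = κ · V / ln(z/z₀)
u* = 0.41 × 15.5 / ln(33.8/0.085) = 0.41 × 15.5 / 5.9856
   = 6.3550 / 5.9856 = 1.0617 m/s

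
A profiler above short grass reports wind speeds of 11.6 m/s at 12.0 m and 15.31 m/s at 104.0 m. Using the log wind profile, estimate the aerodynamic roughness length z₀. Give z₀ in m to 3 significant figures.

Log law: V(z) ∝ ln(z/z₀). With r = V₁/V₂ = 11.6/15.31 = 0.75767,
r · ln(z₂/z₀) = ln(z₁/z₀) ⇒ ln z₀ = (ln z₁ − r·ln z₂)/(1 − r)
ln z₀ = (2.48491 − 0.75767×4.64439) / 0.24233 = -4.2671
z₀ = exp(-4.2671) = 0.01402 m

z₀ ≈ 0.0140 m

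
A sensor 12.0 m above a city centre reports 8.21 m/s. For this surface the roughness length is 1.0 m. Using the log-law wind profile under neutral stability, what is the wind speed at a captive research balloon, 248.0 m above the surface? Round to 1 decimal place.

Log law: V(z) ∝ ln(z/z₀), so V₂/V₁ = ln(z₂/z₀) / ln(z₁/z₀).
ln(248.0/1.0) = 5.5134, ln(12.0/1.0) = 2.4849
V₂ = 8.21 × 5.5134/2.4849 = 8.21 × 2.2188 = 18.2161 m/s

18.2 m/s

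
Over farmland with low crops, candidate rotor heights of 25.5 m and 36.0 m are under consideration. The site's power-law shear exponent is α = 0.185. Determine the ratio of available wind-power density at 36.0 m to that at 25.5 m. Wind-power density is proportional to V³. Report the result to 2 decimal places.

Speed ratio: V_B/V_A = (z_B/z_A)^α = (36.0/25.5)^0.185 = (1.4118)^0.185 = 1.06587
Power-density ratio: P_B/P_A = (V_B/V_A)³ = (1.06587)³ = 1.21093

1.21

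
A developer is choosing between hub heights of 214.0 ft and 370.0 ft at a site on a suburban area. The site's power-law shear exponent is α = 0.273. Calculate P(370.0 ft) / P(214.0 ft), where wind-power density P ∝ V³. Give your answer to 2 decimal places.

1.57

Speed ratio: V_B/V_A = (z_B/z_A)^α = (370.0/214.0)^0.273 = (1.7290)^0.273 = 1.16122
Power-density ratio: P_B/P_A = (V_B/V_A)³ = (1.16122)³ = 1.56584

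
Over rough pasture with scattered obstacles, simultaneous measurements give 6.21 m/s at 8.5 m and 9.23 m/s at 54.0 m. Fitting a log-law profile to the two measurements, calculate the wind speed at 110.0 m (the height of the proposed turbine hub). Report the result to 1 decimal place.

Log law: V ∝ ln(z/z₀). From the pair, with r = V₁/V₂ = 0.67281,
ln z₀ = (ln z₁ − r·ln z₂)/(1 − r) = (2.1401 − 0.67281×3.9890)/0.32719 = -1.6618 → z₀ = 0.1898 m
V₃ = V₁ · ln(z₃/z₀)/ln(z₁/z₀) = 6.21 × 6.3623/3.8019 = 10.3921 m/s

10.4 m/s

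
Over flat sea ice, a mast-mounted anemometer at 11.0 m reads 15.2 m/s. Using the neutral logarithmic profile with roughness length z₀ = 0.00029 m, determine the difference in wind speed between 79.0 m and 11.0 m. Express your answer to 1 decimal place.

Log law: V₂ = V₁ · ln(z₂/z₀)/ln(z₁/z₀) = 15.2 × 12.5151/10.5435 = 18.0423 m/s
ΔV = 18.0423 − 15.2 = 2.8423 m/s

2.8 m/s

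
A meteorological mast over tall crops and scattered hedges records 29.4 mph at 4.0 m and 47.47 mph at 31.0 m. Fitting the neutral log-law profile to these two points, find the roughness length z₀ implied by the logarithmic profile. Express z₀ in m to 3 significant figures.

z₀ ≈ 0.143 m

Log law: V(z) ∝ ln(z/z₀). With r = V₁/V₂ = 29.4/47.47 = 0.61934,
r · ln(z₂/z₀) = ln(z₁/z₀) ⇒ ln z₀ = (ln z₁ − r·ln z₂)/(1 − r)
ln z₀ = (1.38629 − 0.61934×3.43399) / 0.38066 = -1.9453
z₀ = exp(-1.9453) = 0.1429 m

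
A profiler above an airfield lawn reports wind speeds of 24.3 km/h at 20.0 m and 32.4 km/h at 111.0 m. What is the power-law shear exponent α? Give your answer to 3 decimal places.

α ≈ 0.168

Power law: V₂/V₁ = (z₂/z₁)^α ⇒ α = ln(V₂/V₁) / ln(z₂/z₁)
α = ln(32.4/24.3) / ln(111.0/20.0) = ln(1.3333) / ln(5.5500)
  = 0.28768 / 1.71380 = 0.16786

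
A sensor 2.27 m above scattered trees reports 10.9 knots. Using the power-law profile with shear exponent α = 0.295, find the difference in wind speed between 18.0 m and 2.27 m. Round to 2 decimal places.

9.18 knots

Power law: V₂ = V₁ · (z₂/z₁)^α = 10.9 × (7.9295)^0.295 = 20.0773 knots
ΔV = 20.0773 − 10.9 = 9.1773 knots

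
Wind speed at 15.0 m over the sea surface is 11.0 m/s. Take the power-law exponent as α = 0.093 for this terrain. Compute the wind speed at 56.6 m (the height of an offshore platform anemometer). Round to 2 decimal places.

12.45 m/s

Power-law profile: V₂ = V₁ · (z₂/z₁)^α
V₂ = 11.0 × (56.6/15.0)^0.093 = 11.0 × (3.7733)^0.093
    = 11.0 × 1.1315 = 12.4460 m/s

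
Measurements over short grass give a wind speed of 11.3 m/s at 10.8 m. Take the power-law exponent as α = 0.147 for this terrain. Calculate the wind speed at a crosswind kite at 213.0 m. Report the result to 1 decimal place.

17.5 m/s

Power-law profile: V₂ = V₁ · (z₂/z₁)^α
V₂ = 11.3 × (213.0/10.8)^0.147 = 11.3 × (19.7222)^0.147
    = 11.3 × 1.5501 = 17.5161 m/s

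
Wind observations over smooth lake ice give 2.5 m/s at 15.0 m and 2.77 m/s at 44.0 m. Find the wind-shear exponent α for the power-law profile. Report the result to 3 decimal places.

Power law: V₂/V₁ = (z₂/z₁)^α ⇒ α = ln(V₂/V₁) / ln(z₂/z₁)
α = ln(2.77/2.5) / ln(44.0/15.0) = ln(1.1080) / ln(2.9333)
  = 0.10256 / 1.07614 = 0.09530

α ≈ 0.095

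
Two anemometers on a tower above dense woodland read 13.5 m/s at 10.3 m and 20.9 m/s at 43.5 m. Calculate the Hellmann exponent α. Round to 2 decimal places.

Power law: V₂/V₁ = (z₂/z₁)^α ⇒ α = ln(V₂/V₁) / ln(z₂/z₁)
α = ln(20.9/13.5) / ln(43.5/10.3) = ln(1.5481) / ln(4.2233)
  = 0.43706 / 1.44062 = 0.30338

α ≈ 0.30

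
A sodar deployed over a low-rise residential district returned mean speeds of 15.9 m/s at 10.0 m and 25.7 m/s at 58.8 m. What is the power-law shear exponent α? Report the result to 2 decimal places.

Power law: V₂/V₁ = (z₂/z₁)^α ⇒ α = ln(V₂/V₁) / ln(z₂/z₁)
α = ln(25.7/15.9) / ln(58.8/10.0) = ln(1.6164) / ln(5.8800)
  = 0.48017 / 1.77156 = 0.27105

α ≈ 0.27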